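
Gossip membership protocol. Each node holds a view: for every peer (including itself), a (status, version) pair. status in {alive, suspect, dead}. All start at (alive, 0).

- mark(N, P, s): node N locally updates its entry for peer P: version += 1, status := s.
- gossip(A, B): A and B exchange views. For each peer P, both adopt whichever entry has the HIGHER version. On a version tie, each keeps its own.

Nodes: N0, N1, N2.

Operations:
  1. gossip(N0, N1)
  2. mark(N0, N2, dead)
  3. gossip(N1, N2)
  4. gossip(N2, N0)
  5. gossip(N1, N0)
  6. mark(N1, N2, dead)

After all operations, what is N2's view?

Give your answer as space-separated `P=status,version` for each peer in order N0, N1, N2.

Op 1: gossip N0<->N1 -> N0.N0=(alive,v0) N0.N1=(alive,v0) N0.N2=(alive,v0) | N1.N0=(alive,v0) N1.N1=(alive,v0) N1.N2=(alive,v0)
Op 2: N0 marks N2=dead -> (dead,v1)
Op 3: gossip N1<->N2 -> N1.N0=(alive,v0) N1.N1=(alive,v0) N1.N2=(alive,v0) | N2.N0=(alive,v0) N2.N1=(alive,v0) N2.N2=(alive,v0)
Op 4: gossip N2<->N0 -> N2.N0=(alive,v0) N2.N1=(alive,v0) N2.N2=(dead,v1) | N0.N0=(alive,v0) N0.N1=(alive,v0) N0.N2=(dead,v1)
Op 5: gossip N1<->N0 -> N1.N0=(alive,v0) N1.N1=(alive,v0) N1.N2=(dead,v1) | N0.N0=(alive,v0) N0.N1=(alive,v0) N0.N2=(dead,v1)
Op 6: N1 marks N2=dead -> (dead,v2)

Answer: N0=alive,0 N1=alive,0 N2=dead,1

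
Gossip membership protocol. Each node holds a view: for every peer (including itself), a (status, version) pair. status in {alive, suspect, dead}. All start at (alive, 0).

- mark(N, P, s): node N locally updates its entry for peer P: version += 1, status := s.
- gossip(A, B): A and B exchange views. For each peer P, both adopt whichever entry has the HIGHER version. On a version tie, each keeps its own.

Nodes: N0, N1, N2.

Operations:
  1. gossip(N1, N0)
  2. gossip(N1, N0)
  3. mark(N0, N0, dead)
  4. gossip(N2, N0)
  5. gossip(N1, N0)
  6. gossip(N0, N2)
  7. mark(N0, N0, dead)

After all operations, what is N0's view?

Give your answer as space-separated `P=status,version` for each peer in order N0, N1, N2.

Answer: N0=dead,2 N1=alive,0 N2=alive,0

Derivation:
Op 1: gossip N1<->N0 -> N1.N0=(alive,v0) N1.N1=(alive,v0) N1.N2=(alive,v0) | N0.N0=(alive,v0) N0.N1=(alive,v0) N0.N2=(alive,v0)
Op 2: gossip N1<->N0 -> N1.N0=(alive,v0) N1.N1=(alive,v0) N1.N2=(alive,v0) | N0.N0=(alive,v0) N0.N1=(alive,v0) N0.N2=(alive,v0)
Op 3: N0 marks N0=dead -> (dead,v1)
Op 4: gossip N2<->N0 -> N2.N0=(dead,v1) N2.N1=(alive,v0) N2.N2=(alive,v0) | N0.N0=(dead,v1) N0.N1=(alive,v0) N0.N2=(alive,v0)
Op 5: gossip N1<->N0 -> N1.N0=(dead,v1) N1.N1=(alive,v0) N1.N2=(alive,v0) | N0.N0=(dead,v1) N0.N1=(alive,v0) N0.N2=(alive,v0)
Op 6: gossip N0<->N2 -> N0.N0=(dead,v1) N0.N1=(alive,v0) N0.N2=(alive,v0) | N2.N0=(dead,v1) N2.N1=(alive,v0) N2.N2=(alive,v0)
Op 7: N0 marks N0=dead -> (dead,v2)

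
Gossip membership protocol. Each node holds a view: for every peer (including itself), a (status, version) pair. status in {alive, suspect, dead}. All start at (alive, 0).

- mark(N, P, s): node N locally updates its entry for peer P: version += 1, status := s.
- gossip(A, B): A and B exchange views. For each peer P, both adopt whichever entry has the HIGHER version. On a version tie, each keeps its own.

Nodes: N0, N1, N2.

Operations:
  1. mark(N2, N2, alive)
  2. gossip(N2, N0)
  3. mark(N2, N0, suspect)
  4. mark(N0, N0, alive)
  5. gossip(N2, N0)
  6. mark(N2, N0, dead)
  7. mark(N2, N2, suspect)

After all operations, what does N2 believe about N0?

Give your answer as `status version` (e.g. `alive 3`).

Op 1: N2 marks N2=alive -> (alive,v1)
Op 2: gossip N2<->N0 -> N2.N0=(alive,v0) N2.N1=(alive,v0) N2.N2=(alive,v1) | N0.N0=(alive,v0) N0.N1=(alive,v0) N0.N2=(alive,v1)
Op 3: N2 marks N0=suspect -> (suspect,v1)
Op 4: N0 marks N0=alive -> (alive,v1)
Op 5: gossip N2<->N0 -> N2.N0=(suspect,v1) N2.N1=(alive,v0) N2.N2=(alive,v1) | N0.N0=(alive,v1) N0.N1=(alive,v0) N0.N2=(alive,v1)
Op 6: N2 marks N0=dead -> (dead,v2)
Op 7: N2 marks N2=suspect -> (suspect,v2)

Answer: dead 2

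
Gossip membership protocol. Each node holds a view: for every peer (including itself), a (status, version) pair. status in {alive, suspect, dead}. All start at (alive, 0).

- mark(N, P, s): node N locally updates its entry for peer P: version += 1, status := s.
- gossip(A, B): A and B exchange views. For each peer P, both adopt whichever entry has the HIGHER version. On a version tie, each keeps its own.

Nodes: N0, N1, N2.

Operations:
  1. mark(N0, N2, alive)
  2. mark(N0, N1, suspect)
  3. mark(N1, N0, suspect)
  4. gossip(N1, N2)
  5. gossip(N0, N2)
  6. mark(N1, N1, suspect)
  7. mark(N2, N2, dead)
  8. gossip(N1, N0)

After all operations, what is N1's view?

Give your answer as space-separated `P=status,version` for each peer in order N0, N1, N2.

Answer: N0=suspect,1 N1=suspect,1 N2=alive,1

Derivation:
Op 1: N0 marks N2=alive -> (alive,v1)
Op 2: N0 marks N1=suspect -> (suspect,v1)
Op 3: N1 marks N0=suspect -> (suspect,v1)
Op 4: gossip N1<->N2 -> N1.N0=(suspect,v1) N1.N1=(alive,v0) N1.N2=(alive,v0) | N2.N0=(suspect,v1) N2.N1=(alive,v0) N2.N2=(alive,v0)
Op 5: gossip N0<->N2 -> N0.N0=(suspect,v1) N0.N1=(suspect,v1) N0.N2=(alive,v1) | N2.N0=(suspect,v1) N2.N1=(suspect,v1) N2.N2=(alive,v1)
Op 6: N1 marks N1=suspect -> (suspect,v1)
Op 7: N2 marks N2=dead -> (dead,v2)
Op 8: gossip N1<->N0 -> N1.N0=(suspect,v1) N1.N1=(suspect,v1) N1.N2=(alive,v1) | N0.N0=(suspect,v1) N0.N1=(suspect,v1) N0.N2=(alive,v1)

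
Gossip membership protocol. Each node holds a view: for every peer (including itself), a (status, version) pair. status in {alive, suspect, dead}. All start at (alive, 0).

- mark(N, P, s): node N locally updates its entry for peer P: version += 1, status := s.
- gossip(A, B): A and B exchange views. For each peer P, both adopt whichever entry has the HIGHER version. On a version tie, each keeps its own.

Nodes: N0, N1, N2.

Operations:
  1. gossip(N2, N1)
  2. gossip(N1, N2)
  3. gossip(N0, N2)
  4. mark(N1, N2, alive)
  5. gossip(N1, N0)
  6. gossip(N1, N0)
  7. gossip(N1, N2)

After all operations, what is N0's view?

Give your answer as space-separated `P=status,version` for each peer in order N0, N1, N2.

Op 1: gossip N2<->N1 -> N2.N0=(alive,v0) N2.N1=(alive,v0) N2.N2=(alive,v0) | N1.N0=(alive,v0) N1.N1=(alive,v0) N1.N2=(alive,v0)
Op 2: gossip N1<->N2 -> N1.N0=(alive,v0) N1.N1=(alive,v0) N1.N2=(alive,v0) | N2.N0=(alive,v0) N2.N1=(alive,v0) N2.N2=(alive,v0)
Op 3: gossip N0<->N2 -> N0.N0=(alive,v0) N0.N1=(alive,v0) N0.N2=(alive,v0) | N2.N0=(alive,v0) N2.N1=(alive,v0) N2.N2=(alive,v0)
Op 4: N1 marks N2=alive -> (alive,v1)
Op 5: gossip N1<->N0 -> N1.N0=(alive,v0) N1.N1=(alive,v0) N1.N2=(alive,v1) | N0.N0=(alive,v0) N0.N1=(alive,v0) N0.N2=(alive,v1)
Op 6: gossip N1<->N0 -> N1.N0=(alive,v0) N1.N1=(alive,v0) N1.N2=(alive,v1) | N0.N0=(alive,v0) N0.N1=(alive,v0) N0.N2=(alive,v1)
Op 7: gossip N1<->N2 -> N1.N0=(alive,v0) N1.N1=(alive,v0) N1.N2=(alive,v1) | N2.N0=(alive,v0) N2.N1=(alive,v0) N2.N2=(alive,v1)

Answer: N0=alive,0 N1=alive,0 N2=alive,1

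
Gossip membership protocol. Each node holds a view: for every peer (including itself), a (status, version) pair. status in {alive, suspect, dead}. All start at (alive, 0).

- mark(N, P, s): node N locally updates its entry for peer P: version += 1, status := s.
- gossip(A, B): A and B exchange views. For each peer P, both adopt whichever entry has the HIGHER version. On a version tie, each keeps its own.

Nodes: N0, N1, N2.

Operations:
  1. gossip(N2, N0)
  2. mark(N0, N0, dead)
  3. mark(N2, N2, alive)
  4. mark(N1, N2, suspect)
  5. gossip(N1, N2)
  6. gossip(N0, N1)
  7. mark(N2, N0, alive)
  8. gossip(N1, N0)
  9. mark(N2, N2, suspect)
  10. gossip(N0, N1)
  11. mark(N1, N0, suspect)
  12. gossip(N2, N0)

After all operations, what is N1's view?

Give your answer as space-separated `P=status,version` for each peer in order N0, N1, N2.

Answer: N0=suspect,2 N1=alive,0 N2=suspect,1

Derivation:
Op 1: gossip N2<->N0 -> N2.N0=(alive,v0) N2.N1=(alive,v0) N2.N2=(alive,v0) | N0.N0=(alive,v0) N0.N1=(alive,v0) N0.N2=(alive,v0)
Op 2: N0 marks N0=dead -> (dead,v1)
Op 3: N2 marks N2=alive -> (alive,v1)
Op 4: N1 marks N2=suspect -> (suspect,v1)
Op 5: gossip N1<->N2 -> N1.N0=(alive,v0) N1.N1=(alive,v0) N1.N2=(suspect,v1) | N2.N0=(alive,v0) N2.N1=(alive,v0) N2.N2=(alive,v1)
Op 6: gossip N0<->N1 -> N0.N0=(dead,v1) N0.N1=(alive,v0) N0.N2=(suspect,v1) | N1.N0=(dead,v1) N1.N1=(alive,v0) N1.N2=(suspect,v1)
Op 7: N2 marks N0=alive -> (alive,v1)
Op 8: gossip N1<->N0 -> N1.N0=(dead,v1) N1.N1=(alive,v0) N1.N2=(suspect,v1) | N0.N0=(dead,v1) N0.N1=(alive,v0) N0.N2=(suspect,v1)
Op 9: N2 marks N2=suspect -> (suspect,v2)
Op 10: gossip N0<->N1 -> N0.N0=(dead,v1) N0.N1=(alive,v0) N0.N2=(suspect,v1) | N1.N0=(dead,v1) N1.N1=(alive,v0) N1.N2=(suspect,v1)
Op 11: N1 marks N0=suspect -> (suspect,v2)
Op 12: gossip N2<->N0 -> N2.N0=(alive,v1) N2.N1=(alive,v0) N2.N2=(suspect,v2) | N0.N0=(dead,v1) N0.N1=(alive,v0) N0.N2=(suspect,v2)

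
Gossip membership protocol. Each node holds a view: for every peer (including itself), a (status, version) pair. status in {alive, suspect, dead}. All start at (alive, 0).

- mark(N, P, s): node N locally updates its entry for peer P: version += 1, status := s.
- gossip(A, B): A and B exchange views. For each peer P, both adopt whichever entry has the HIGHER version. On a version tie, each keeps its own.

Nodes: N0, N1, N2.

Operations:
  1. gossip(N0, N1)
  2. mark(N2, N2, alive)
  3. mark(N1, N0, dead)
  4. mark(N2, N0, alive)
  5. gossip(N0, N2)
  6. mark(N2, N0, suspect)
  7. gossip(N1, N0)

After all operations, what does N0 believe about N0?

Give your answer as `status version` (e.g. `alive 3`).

Answer: alive 1

Derivation:
Op 1: gossip N0<->N1 -> N0.N0=(alive,v0) N0.N1=(alive,v0) N0.N2=(alive,v0) | N1.N0=(alive,v0) N1.N1=(alive,v0) N1.N2=(alive,v0)
Op 2: N2 marks N2=alive -> (alive,v1)
Op 3: N1 marks N0=dead -> (dead,v1)
Op 4: N2 marks N0=alive -> (alive,v1)
Op 5: gossip N0<->N2 -> N0.N0=(alive,v1) N0.N1=(alive,v0) N0.N2=(alive,v1) | N2.N0=(alive,v1) N2.N1=(alive,v0) N2.N2=(alive,v1)
Op 6: N2 marks N0=suspect -> (suspect,v2)
Op 7: gossip N1<->N0 -> N1.N0=(dead,v1) N1.N1=(alive,v0) N1.N2=(alive,v1) | N0.N0=(alive,v1) N0.N1=(alive,v0) N0.N2=(alive,v1)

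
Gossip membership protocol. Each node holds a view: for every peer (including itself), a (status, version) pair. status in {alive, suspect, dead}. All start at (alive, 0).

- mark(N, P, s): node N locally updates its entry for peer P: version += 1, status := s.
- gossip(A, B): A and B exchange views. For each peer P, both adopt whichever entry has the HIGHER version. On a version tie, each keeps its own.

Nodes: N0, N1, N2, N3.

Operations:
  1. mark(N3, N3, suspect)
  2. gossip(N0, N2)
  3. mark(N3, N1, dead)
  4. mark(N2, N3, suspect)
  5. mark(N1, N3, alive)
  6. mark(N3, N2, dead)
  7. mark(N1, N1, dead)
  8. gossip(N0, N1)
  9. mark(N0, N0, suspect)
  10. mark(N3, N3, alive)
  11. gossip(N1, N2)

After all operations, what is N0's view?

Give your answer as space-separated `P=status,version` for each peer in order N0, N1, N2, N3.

Op 1: N3 marks N3=suspect -> (suspect,v1)
Op 2: gossip N0<->N2 -> N0.N0=(alive,v0) N0.N1=(alive,v0) N0.N2=(alive,v0) N0.N3=(alive,v0) | N2.N0=(alive,v0) N2.N1=(alive,v0) N2.N2=(alive,v0) N2.N3=(alive,v0)
Op 3: N3 marks N1=dead -> (dead,v1)
Op 4: N2 marks N3=suspect -> (suspect,v1)
Op 5: N1 marks N3=alive -> (alive,v1)
Op 6: N3 marks N2=dead -> (dead,v1)
Op 7: N1 marks N1=dead -> (dead,v1)
Op 8: gossip N0<->N1 -> N0.N0=(alive,v0) N0.N1=(dead,v1) N0.N2=(alive,v0) N0.N3=(alive,v1) | N1.N0=(alive,v0) N1.N1=(dead,v1) N1.N2=(alive,v0) N1.N3=(alive,v1)
Op 9: N0 marks N0=suspect -> (suspect,v1)
Op 10: N3 marks N3=alive -> (alive,v2)
Op 11: gossip N1<->N2 -> N1.N0=(alive,v0) N1.N1=(dead,v1) N1.N2=(alive,v0) N1.N3=(alive,v1) | N2.N0=(alive,v0) N2.N1=(dead,v1) N2.N2=(alive,v0) N2.N3=(suspect,v1)

Answer: N0=suspect,1 N1=dead,1 N2=alive,0 N3=alive,1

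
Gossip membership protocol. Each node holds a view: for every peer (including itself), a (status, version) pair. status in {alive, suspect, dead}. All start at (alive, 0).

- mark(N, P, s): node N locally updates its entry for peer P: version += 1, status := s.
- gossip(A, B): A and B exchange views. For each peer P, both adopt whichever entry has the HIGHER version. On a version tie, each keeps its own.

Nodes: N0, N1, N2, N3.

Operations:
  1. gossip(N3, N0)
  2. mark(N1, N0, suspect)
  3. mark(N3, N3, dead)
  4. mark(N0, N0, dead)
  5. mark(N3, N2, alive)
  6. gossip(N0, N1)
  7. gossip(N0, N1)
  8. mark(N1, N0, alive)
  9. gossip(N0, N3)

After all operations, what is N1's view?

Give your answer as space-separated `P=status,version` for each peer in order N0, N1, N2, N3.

Op 1: gossip N3<->N0 -> N3.N0=(alive,v0) N3.N1=(alive,v0) N3.N2=(alive,v0) N3.N3=(alive,v0) | N0.N0=(alive,v0) N0.N1=(alive,v0) N0.N2=(alive,v0) N0.N3=(alive,v0)
Op 2: N1 marks N0=suspect -> (suspect,v1)
Op 3: N3 marks N3=dead -> (dead,v1)
Op 4: N0 marks N0=dead -> (dead,v1)
Op 5: N3 marks N2=alive -> (alive,v1)
Op 6: gossip N0<->N1 -> N0.N0=(dead,v1) N0.N1=(alive,v0) N0.N2=(alive,v0) N0.N3=(alive,v0) | N1.N0=(suspect,v1) N1.N1=(alive,v0) N1.N2=(alive,v0) N1.N3=(alive,v0)
Op 7: gossip N0<->N1 -> N0.N0=(dead,v1) N0.N1=(alive,v0) N0.N2=(alive,v0) N0.N3=(alive,v0) | N1.N0=(suspect,v1) N1.N1=(alive,v0) N1.N2=(alive,v0) N1.N3=(alive,v0)
Op 8: N1 marks N0=alive -> (alive,v2)
Op 9: gossip N0<->N3 -> N0.N0=(dead,v1) N0.N1=(alive,v0) N0.N2=(alive,v1) N0.N3=(dead,v1) | N3.N0=(dead,v1) N3.N1=(alive,v0) N3.N2=(alive,v1) N3.N3=(dead,v1)

Answer: N0=alive,2 N1=alive,0 N2=alive,0 N3=alive,0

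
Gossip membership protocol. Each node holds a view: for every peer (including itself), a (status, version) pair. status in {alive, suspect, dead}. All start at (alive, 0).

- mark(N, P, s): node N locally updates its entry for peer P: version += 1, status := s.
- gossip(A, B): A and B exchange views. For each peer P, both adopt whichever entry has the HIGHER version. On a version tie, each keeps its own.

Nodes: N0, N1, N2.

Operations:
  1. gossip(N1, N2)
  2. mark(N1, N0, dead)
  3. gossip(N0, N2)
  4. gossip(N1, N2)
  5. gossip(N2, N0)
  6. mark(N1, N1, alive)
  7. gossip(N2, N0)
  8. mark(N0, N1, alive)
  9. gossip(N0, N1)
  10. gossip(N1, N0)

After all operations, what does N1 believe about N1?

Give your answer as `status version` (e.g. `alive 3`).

Answer: alive 1

Derivation:
Op 1: gossip N1<->N2 -> N1.N0=(alive,v0) N1.N1=(alive,v0) N1.N2=(alive,v0) | N2.N0=(alive,v0) N2.N1=(alive,v0) N2.N2=(alive,v0)
Op 2: N1 marks N0=dead -> (dead,v1)
Op 3: gossip N0<->N2 -> N0.N0=(alive,v0) N0.N1=(alive,v0) N0.N2=(alive,v0) | N2.N0=(alive,v0) N2.N1=(alive,v0) N2.N2=(alive,v0)
Op 4: gossip N1<->N2 -> N1.N0=(dead,v1) N1.N1=(alive,v0) N1.N2=(alive,v0) | N2.N0=(dead,v1) N2.N1=(alive,v0) N2.N2=(alive,v0)
Op 5: gossip N2<->N0 -> N2.N0=(dead,v1) N2.N1=(alive,v0) N2.N2=(alive,v0) | N0.N0=(dead,v1) N0.N1=(alive,v0) N0.N2=(alive,v0)
Op 6: N1 marks N1=alive -> (alive,v1)
Op 7: gossip N2<->N0 -> N2.N0=(dead,v1) N2.N1=(alive,v0) N2.N2=(alive,v0) | N0.N0=(dead,v1) N0.N1=(alive,v0) N0.N2=(alive,v0)
Op 8: N0 marks N1=alive -> (alive,v1)
Op 9: gossip N0<->N1 -> N0.N0=(dead,v1) N0.N1=(alive,v1) N0.N2=(alive,v0) | N1.N0=(dead,v1) N1.N1=(alive,v1) N1.N2=(alive,v0)
Op 10: gossip N1<->N0 -> N1.N0=(dead,v1) N1.N1=(alive,v1) N1.N2=(alive,v0) | N0.N0=(dead,v1) N0.N1=(alive,v1) N0.N2=(alive,v0)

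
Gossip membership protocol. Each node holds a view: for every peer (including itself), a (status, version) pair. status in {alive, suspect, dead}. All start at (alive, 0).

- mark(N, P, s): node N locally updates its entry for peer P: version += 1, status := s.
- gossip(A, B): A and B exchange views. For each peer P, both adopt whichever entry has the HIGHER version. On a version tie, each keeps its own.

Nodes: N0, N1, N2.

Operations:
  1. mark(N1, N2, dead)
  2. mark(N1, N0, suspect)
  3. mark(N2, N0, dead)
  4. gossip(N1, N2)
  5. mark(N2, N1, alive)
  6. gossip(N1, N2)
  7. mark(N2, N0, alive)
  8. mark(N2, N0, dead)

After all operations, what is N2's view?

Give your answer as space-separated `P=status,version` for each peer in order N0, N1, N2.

Op 1: N1 marks N2=dead -> (dead,v1)
Op 2: N1 marks N0=suspect -> (suspect,v1)
Op 3: N2 marks N0=dead -> (dead,v1)
Op 4: gossip N1<->N2 -> N1.N0=(suspect,v1) N1.N1=(alive,v0) N1.N2=(dead,v1) | N2.N0=(dead,v1) N2.N1=(alive,v0) N2.N2=(dead,v1)
Op 5: N2 marks N1=alive -> (alive,v1)
Op 6: gossip N1<->N2 -> N1.N0=(suspect,v1) N1.N1=(alive,v1) N1.N2=(dead,v1) | N2.N0=(dead,v1) N2.N1=(alive,v1) N2.N2=(dead,v1)
Op 7: N2 marks N0=alive -> (alive,v2)
Op 8: N2 marks N0=dead -> (dead,v3)

Answer: N0=dead,3 N1=alive,1 N2=dead,1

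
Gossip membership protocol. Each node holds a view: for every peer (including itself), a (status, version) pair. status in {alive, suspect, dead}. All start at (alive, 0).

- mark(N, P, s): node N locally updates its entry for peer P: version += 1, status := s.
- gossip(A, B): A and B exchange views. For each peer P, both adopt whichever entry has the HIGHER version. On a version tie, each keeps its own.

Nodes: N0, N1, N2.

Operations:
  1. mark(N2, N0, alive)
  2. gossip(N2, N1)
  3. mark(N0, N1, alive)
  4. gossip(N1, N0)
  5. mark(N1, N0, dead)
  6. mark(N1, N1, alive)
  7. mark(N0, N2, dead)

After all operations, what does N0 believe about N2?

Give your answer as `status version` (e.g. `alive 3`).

Op 1: N2 marks N0=alive -> (alive,v1)
Op 2: gossip N2<->N1 -> N2.N0=(alive,v1) N2.N1=(alive,v0) N2.N2=(alive,v0) | N1.N0=(alive,v1) N1.N1=(alive,v0) N1.N2=(alive,v0)
Op 3: N0 marks N1=alive -> (alive,v1)
Op 4: gossip N1<->N0 -> N1.N0=(alive,v1) N1.N1=(alive,v1) N1.N2=(alive,v0) | N0.N0=(alive,v1) N0.N1=(alive,v1) N0.N2=(alive,v0)
Op 5: N1 marks N0=dead -> (dead,v2)
Op 6: N1 marks N1=alive -> (alive,v2)
Op 7: N0 marks N2=dead -> (dead,v1)

Answer: dead 1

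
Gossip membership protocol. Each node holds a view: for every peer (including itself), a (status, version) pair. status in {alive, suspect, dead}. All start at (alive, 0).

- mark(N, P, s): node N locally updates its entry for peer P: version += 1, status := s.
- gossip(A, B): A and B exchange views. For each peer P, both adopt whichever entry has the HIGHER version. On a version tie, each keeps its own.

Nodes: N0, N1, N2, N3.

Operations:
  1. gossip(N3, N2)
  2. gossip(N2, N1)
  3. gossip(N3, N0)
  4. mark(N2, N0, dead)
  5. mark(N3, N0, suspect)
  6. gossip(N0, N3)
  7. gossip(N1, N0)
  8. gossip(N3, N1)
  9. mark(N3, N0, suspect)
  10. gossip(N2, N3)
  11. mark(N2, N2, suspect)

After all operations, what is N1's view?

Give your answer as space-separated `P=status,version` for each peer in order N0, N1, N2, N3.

Op 1: gossip N3<->N2 -> N3.N0=(alive,v0) N3.N1=(alive,v0) N3.N2=(alive,v0) N3.N3=(alive,v0) | N2.N0=(alive,v0) N2.N1=(alive,v0) N2.N2=(alive,v0) N2.N3=(alive,v0)
Op 2: gossip N2<->N1 -> N2.N0=(alive,v0) N2.N1=(alive,v0) N2.N2=(alive,v0) N2.N3=(alive,v0) | N1.N0=(alive,v0) N1.N1=(alive,v0) N1.N2=(alive,v0) N1.N3=(alive,v0)
Op 3: gossip N3<->N0 -> N3.N0=(alive,v0) N3.N1=(alive,v0) N3.N2=(alive,v0) N3.N3=(alive,v0) | N0.N0=(alive,v0) N0.N1=(alive,v0) N0.N2=(alive,v0) N0.N3=(alive,v0)
Op 4: N2 marks N0=dead -> (dead,v1)
Op 5: N3 marks N0=suspect -> (suspect,v1)
Op 6: gossip N0<->N3 -> N0.N0=(suspect,v1) N0.N1=(alive,v0) N0.N2=(alive,v0) N0.N3=(alive,v0) | N3.N0=(suspect,v1) N3.N1=(alive,v0) N3.N2=(alive,v0) N3.N3=(alive,v0)
Op 7: gossip N1<->N0 -> N1.N0=(suspect,v1) N1.N1=(alive,v0) N1.N2=(alive,v0) N1.N3=(alive,v0) | N0.N0=(suspect,v1) N0.N1=(alive,v0) N0.N2=(alive,v0) N0.N3=(alive,v0)
Op 8: gossip N3<->N1 -> N3.N0=(suspect,v1) N3.N1=(alive,v0) N3.N2=(alive,v0) N3.N3=(alive,v0) | N1.N0=(suspect,v1) N1.N1=(alive,v0) N1.N2=(alive,v0) N1.N3=(alive,v0)
Op 9: N3 marks N0=suspect -> (suspect,v2)
Op 10: gossip N2<->N3 -> N2.N0=(suspect,v2) N2.N1=(alive,v0) N2.N2=(alive,v0) N2.N3=(alive,v0) | N3.N0=(suspect,v2) N3.N1=(alive,v0) N3.N2=(alive,v0) N3.N3=(alive,v0)
Op 11: N2 marks N2=suspect -> (suspect,v1)

Answer: N0=suspect,1 N1=alive,0 N2=alive,0 N3=alive,0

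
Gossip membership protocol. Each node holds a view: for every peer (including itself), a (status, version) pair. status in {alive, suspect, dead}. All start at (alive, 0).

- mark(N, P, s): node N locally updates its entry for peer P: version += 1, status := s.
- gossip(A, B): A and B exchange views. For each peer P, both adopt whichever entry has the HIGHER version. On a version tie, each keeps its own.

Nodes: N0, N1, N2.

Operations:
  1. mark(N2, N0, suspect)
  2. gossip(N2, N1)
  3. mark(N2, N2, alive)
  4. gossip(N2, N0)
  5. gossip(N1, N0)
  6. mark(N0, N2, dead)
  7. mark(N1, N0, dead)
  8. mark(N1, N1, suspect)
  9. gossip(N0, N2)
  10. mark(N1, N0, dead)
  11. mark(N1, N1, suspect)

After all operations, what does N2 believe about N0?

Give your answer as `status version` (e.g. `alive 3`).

Op 1: N2 marks N0=suspect -> (suspect,v1)
Op 2: gossip N2<->N1 -> N2.N0=(suspect,v1) N2.N1=(alive,v0) N2.N2=(alive,v0) | N1.N0=(suspect,v1) N1.N1=(alive,v0) N1.N2=(alive,v0)
Op 3: N2 marks N2=alive -> (alive,v1)
Op 4: gossip N2<->N0 -> N2.N0=(suspect,v1) N2.N1=(alive,v0) N2.N2=(alive,v1) | N0.N0=(suspect,v1) N0.N1=(alive,v0) N0.N2=(alive,v1)
Op 5: gossip N1<->N0 -> N1.N0=(suspect,v1) N1.N1=(alive,v0) N1.N2=(alive,v1) | N0.N0=(suspect,v1) N0.N1=(alive,v0) N0.N2=(alive,v1)
Op 6: N0 marks N2=dead -> (dead,v2)
Op 7: N1 marks N0=dead -> (dead,v2)
Op 8: N1 marks N1=suspect -> (suspect,v1)
Op 9: gossip N0<->N2 -> N0.N0=(suspect,v1) N0.N1=(alive,v0) N0.N2=(dead,v2) | N2.N0=(suspect,v1) N2.N1=(alive,v0) N2.N2=(dead,v2)
Op 10: N1 marks N0=dead -> (dead,v3)
Op 11: N1 marks N1=suspect -> (suspect,v2)

Answer: suspect 1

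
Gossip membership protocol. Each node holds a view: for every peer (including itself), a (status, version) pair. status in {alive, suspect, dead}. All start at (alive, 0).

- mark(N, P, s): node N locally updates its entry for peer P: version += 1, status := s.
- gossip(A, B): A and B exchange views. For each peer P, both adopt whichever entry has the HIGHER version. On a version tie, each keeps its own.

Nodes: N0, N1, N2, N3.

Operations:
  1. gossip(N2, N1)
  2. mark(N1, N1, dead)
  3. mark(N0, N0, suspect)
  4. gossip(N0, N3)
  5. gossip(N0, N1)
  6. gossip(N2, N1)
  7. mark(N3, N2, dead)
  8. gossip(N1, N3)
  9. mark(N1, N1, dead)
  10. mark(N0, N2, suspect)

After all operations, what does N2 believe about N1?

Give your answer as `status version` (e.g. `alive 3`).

Answer: dead 1

Derivation:
Op 1: gossip N2<->N1 -> N2.N0=(alive,v0) N2.N1=(alive,v0) N2.N2=(alive,v0) N2.N3=(alive,v0) | N1.N0=(alive,v0) N1.N1=(alive,v0) N1.N2=(alive,v0) N1.N3=(alive,v0)
Op 2: N1 marks N1=dead -> (dead,v1)
Op 3: N0 marks N0=suspect -> (suspect,v1)
Op 4: gossip N0<->N3 -> N0.N0=(suspect,v1) N0.N1=(alive,v0) N0.N2=(alive,v0) N0.N3=(alive,v0) | N3.N0=(suspect,v1) N3.N1=(alive,v0) N3.N2=(alive,v0) N3.N3=(alive,v0)
Op 5: gossip N0<->N1 -> N0.N0=(suspect,v1) N0.N1=(dead,v1) N0.N2=(alive,v0) N0.N3=(alive,v0) | N1.N0=(suspect,v1) N1.N1=(dead,v1) N1.N2=(alive,v0) N1.N3=(alive,v0)
Op 6: gossip N2<->N1 -> N2.N0=(suspect,v1) N2.N1=(dead,v1) N2.N2=(alive,v0) N2.N3=(alive,v0) | N1.N0=(suspect,v1) N1.N1=(dead,v1) N1.N2=(alive,v0) N1.N3=(alive,v0)
Op 7: N3 marks N2=dead -> (dead,v1)
Op 8: gossip N1<->N3 -> N1.N0=(suspect,v1) N1.N1=(dead,v1) N1.N2=(dead,v1) N1.N3=(alive,v0) | N3.N0=(suspect,v1) N3.N1=(dead,v1) N3.N2=(dead,v1) N3.N3=(alive,v0)
Op 9: N1 marks N1=dead -> (dead,v2)
Op 10: N0 marks N2=suspect -> (suspect,v1)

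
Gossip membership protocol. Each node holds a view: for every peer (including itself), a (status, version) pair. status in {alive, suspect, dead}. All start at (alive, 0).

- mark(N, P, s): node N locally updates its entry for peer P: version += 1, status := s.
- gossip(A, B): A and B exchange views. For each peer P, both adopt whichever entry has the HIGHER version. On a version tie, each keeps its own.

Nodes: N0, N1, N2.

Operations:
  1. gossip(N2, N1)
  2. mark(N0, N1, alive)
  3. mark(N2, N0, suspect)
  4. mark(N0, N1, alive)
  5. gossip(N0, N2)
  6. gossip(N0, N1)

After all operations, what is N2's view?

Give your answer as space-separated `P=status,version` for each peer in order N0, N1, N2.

Answer: N0=suspect,1 N1=alive,2 N2=alive,0

Derivation:
Op 1: gossip N2<->N1 -> N2.N0=(alive,v0) N2.N1=(alive,v0) N2.N2=(alive,v0) | N1.N0=(alive,v0) N1.N1=(alive,v0) N1.N2=(alive,v0)
Op 2: N0 marks N1=alive -> (alive,v1)
Op 3: N2 marks N0=suspect -> (suspect,v1)
Op 4: N0 marks N1=alive -> (alive,v2)
Op 5: gossip N0<->N2 -> N0.N0=(suspect,v1) N0.N1=(alive,v2) N0.N2=(alive,v0) | N2.N0=(suspect,v1) N2.N1=(alive,v2) N2.N2=(alive,v0)
Op 6: gossip N0<->N1 -> N0.N0=(suspect,v1) N0.N1=(alive,v2) N0.N2=(alive,v0) | N1.N0=(suspect,v1) N1.N1=(alive,v2) N1.N2=(alive,v0)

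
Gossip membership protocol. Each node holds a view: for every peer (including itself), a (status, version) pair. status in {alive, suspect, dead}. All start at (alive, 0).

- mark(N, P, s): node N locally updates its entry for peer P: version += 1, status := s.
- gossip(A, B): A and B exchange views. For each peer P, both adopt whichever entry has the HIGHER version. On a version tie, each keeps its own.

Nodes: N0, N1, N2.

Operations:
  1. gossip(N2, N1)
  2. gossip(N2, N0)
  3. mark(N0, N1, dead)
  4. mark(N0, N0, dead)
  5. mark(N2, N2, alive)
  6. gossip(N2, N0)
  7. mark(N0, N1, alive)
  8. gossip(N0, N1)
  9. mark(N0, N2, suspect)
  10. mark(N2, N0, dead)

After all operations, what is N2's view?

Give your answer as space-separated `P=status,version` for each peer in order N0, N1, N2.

Op 1: gossip N2<->N1 -> N2.N0=(alive,v0) N2.N1=(alive,v0) N2.N2=(alive,v0) | N1.N0=(alive,v0) N1.N1=(alive,v0) N1.N2=(alive,v0)
Op 2: gossip N2<->N0 -> N2.N0=(alive,v0) N2.N1=(alive,v0) N2.N2=(alive,v0) | N0.N0=(alive,v0) N0.N1=(alive,v0) N0.N2=(alive,v0)
Op 3: N0 marks N1=dead -> (dead,v1)
Op 4: N0 marks N0=dead -> (dead,v1)
Op 5: N2 marks N2=alive -> (alive,v1)
Op 6: gossip N2<->N0 -> N2.N0=(dead,v1) N2.N1=(dead,v1) N2.N2=(alive,v1) | N0.N0=(dead,v1) N0.N1=(dead,v1) N0.N2=(alive,v1)
Op 7: N0 marks N1=alive -> (alive,v2)
Op 8: gossip N0<->N1 -> N0.N0=(dead,v1) N0.N1=(alive,v2) N0.N2=(alive,v1) | N1.N0=(dead,v1) N1.N1=(alive,v2) N1.N2=(alive,v1)
Op 9: N0 marks N2=suspect -> (suspect,v2)
Op 10: N2 marks N0=dead -> (dead,v2)

Answer: N0=dead,2 N1=dead,1 N2=alive,1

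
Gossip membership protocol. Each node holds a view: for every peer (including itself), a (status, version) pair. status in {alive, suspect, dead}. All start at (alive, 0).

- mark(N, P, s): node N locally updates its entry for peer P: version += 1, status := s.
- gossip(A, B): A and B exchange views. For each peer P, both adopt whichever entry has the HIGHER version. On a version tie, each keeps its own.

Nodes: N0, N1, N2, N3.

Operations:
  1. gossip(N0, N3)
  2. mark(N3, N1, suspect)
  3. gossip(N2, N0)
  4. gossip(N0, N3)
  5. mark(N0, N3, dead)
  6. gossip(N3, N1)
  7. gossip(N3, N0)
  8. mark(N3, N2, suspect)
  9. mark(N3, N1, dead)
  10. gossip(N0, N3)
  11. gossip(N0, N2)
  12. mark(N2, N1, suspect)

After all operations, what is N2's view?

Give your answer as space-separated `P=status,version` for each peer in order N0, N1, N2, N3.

Answer: N0=alive,0 N1=suspect,3 N2=suspect,1 N3=dead,1

Derivation:
Op 1: gossip N0<->N3 -> N0.N0=(alive,v0) N0.N1=(alive,v0) N0.N2=(alive,v0) N0.N3=(alive,v0) | N3.N0=(alive,v0) N3.N1=(alive,v0) N3.N2=(alive,v0) N3.N3=(alive,v0)
Op 2: N3 marks N1=suspect -> (suspect,v1)
Op 3: gossip N2<->N0 -> N2.N0=(alive,v0) N2.N1=(alive,v0) N2.N2=(alive,v0) N2.N3=(alive,v0) | N0.N0=(alive,v0) N0.N1=(alive,v0) N0.N2=(alive,v0) N0.N3=(alive,v0)
Op 4: gossip N0<->N3 -> N0.N0=(alive,v0) N0.N1=(suspect,v1) N0.N2=(alive,v0) N0.N3=(alive,v0) | N3.N0=(alive,v0) N3.N1=(suspect,v1) N3.N2=(alive,v0) N3.N3=(alive,v0)
Op 5: N0 marks N3=dead -> (dead,v1)
Op 6: gossip N3<->N1 -> N3.N0=(alive,v0) N3.N1=(suspect,v1) N3.N2=(alive,v0) N3.N3=(alive,v0) | N1.N0=(alive,v0) N1.N1=(suspect,v1) N1.N2=(alive,v0) N1.N3=(alive,v0)
Op 7: gossip N3<->N0 -> N3.N0=(alive,v0) N3.N1=(suspect,v1) N3.N2=(alive,v0) N3.N3=(dead,v1) | N0.N0=(alive,v0) N0.N1=(suspect,v1) N0.N2=(alive,v0) N0.N3=(dead,v1)
Op 8: N3 marks N2=suspect -> (suspect,v1)
Op 9: N3 marks N1=dead -> (dead,v2)
Op 10: gossip N0<->N3 -> N0.N0=(alive,v0) N0.N1=(dead,v2) N0.N2=(suspect,v1) N0.N3=(dead,v1) | N3.N0=(alive,v0) N3.N1=(dead,v2) N3.N2=(suspect,v1) N3.N3=(dead,v1)
Op 11: gossip N0<->N2 -> N0.N0=(alive,v0) N0.N1=(dead,v2) N0.N2=(suspect,v1) N0.N3=(dead,v1) | N2.N0=(alive,v0) N2.N1=(dead,v2) N2.N2=(suspect,v1) N2.N3=(dead,v1)
Op 12: N2 marks N1=suspect -> (suspect,v3)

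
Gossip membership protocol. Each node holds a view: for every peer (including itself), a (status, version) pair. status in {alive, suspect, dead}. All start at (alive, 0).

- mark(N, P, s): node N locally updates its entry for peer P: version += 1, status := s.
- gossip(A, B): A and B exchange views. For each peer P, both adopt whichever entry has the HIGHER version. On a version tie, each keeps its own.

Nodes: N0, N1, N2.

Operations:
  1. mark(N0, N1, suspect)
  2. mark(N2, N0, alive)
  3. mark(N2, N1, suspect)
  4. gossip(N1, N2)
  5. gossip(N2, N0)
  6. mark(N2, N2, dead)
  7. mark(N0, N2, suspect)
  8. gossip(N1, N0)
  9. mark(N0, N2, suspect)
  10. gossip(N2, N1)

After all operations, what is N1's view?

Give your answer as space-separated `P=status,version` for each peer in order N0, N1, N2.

Op 1: N0 marks N1=suspect -> (suspect,v1)
Op 2: N2 marks N0=alive -> (alive,v1)
Op 3: N2 marks N1=suspect -> (suspect,v1)
Op 4: gossip N1<->N2 -> N1.N0=(alive,v1) N1.N1=(suspect,v1) N1.N2=(alive,v0) | N2.N0=(alive,v1) N2.N1=(suspect,v1) N2.N2=(alive,v0)
Op 5: gossip N2<->N0 -> N2.N0=(alive,v1) N2.N1=(suspect,v1) N2.N2=(alive,v0) | N0.N0=(alive,v1) N0.N1=(suspect,v1) N0.N2=(alive,v0)
Op 6: N2 marks N2=dead -> (dead,v1)
Op 7: N0 marks N2=suspect -> (suspect,v1)
Op 8: gossip N1<->N0 -> N1.N0=(alive,v1) N1.N1=(suspect,v1) N1.N2=(suspect,v1) | N0.N0=(alive,v1) N0.N1=(suspect,v1) N0.N2=(suspect,v1)
Op 9: N0 marks N2=suspect -> (suspect,v2)
Op 10: gossip N2<->N1 -> N2.N0=(alive,v1) N2.N1=(suspect,v1) N2.N2=(dead,v1) | N1.N0=(alive,v1) N1.N1=(suspect,v1) N1.N2=(suspect,v1)

Answer: N0=alive,1 N1=suspect,1 N2=suspect,1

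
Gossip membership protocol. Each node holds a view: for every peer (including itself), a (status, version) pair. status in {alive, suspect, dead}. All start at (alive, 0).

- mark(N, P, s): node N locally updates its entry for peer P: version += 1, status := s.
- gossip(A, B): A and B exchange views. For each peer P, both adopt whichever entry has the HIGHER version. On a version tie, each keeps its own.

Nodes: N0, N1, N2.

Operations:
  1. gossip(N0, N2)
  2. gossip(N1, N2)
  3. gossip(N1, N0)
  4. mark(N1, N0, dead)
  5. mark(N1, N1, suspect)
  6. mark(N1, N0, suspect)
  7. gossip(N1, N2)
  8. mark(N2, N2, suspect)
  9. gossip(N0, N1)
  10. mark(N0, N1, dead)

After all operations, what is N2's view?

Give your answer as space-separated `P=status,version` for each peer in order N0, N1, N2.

Answer: N0=suspect,2 N1=suspect,1 N2=suspect,1

Derivation:
Op 1: gossip N0<->N2 -> N0.N0=(alive,v0) N0.N1=(alive,v0) N0.N2=(alive,v0) | N2.N0=(alive,v0) N2.N1=(alive,v0) N2.N2=(alive,v0)
Op 2: gossip N1<->N2 -> N1.N0=(alive,v0) N1.N1=(alive,v0) N1.N2=(alive,v0) | N2.N0=(alive,v0) N2.N1=(alive,v0) N2.N2=(alive,v0)
Op 3: gossip N1<->N0 -> N1.N0=(alive,v0) N1.N1=(alive,v0) N1.N2=(alive,v0) | N0.N0=(alive,v0) N0.N1=(alive,v0) N0.N2=(alive,v0)
Op 4: N1 marks N0=dead -> (dead,v1)
Op 5: N1 marks N1=suspect -> (suspect,v1)
Op 6: N1 marks N0=suspect -> (suspect,v2)
Op 7: gossip N1<->N2 -> N1.N0=(suspect,v2) N1.N1=(suspect,v1) N1.N2=(alive,v0) | N2.N0=(suspect,v2) N2.N1=(suspect,v1) N2.N2=(alive,v0)
Op 8: N2 marks N2=suspect -> (suspect,v1)
Op 9: gossip N0<->N1 -> N0.N0=(suspect,v2) N0.N1=(suspect,v1) N0.N2=(alive,v0) | N1.N0=(suspect,v2) N1.N1=(suspect,v1) N1.N2=(alive,v0)
Op 10: N0 marks N1=dead -> (dead,v2)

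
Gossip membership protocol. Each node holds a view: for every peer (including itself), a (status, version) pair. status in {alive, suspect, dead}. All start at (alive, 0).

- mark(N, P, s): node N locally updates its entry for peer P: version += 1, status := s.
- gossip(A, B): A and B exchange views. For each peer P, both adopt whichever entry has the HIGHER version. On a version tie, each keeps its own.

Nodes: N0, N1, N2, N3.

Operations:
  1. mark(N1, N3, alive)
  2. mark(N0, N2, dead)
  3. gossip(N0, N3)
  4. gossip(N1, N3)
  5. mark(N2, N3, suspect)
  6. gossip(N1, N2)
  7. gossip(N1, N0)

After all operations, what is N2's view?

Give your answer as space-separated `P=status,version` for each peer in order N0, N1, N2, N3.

Op 1: N1 marks N3=alive -> (alive,v1)
Op 2: N0 marks N2=dead -> (dead,v1)
Op 3: gossip N0<->N3 -> N0.N0=(alive,v0) N0.N1=(alive,v0) N0.N2=(dead,v1) N0.N3=(alive,v0) | N3.N0=(alive,v0) N3.N1=(alive,v0) N3.N2=(dead,v1) N3.N3=(alive,v0)
Op 4: gossip N1<->N3 -> N1.N0=(alive,v0) N1.N1=(alive,v0) N1.N2=(dead,v1) N1.N3=(alive,v1) | N3.N0=(alive,v0) N3.N1=(alive,v0) N3.N2=(dead,v1) N3.N3=(alive,v1)
Op 5: N2 marks N3=suspect -> (suspect,v1)
Op 6: gossip N1<->N2 -> N1.N0=(alive,v0) N1.N1=(alive,v0) N1.N2=(dead,v1) N1.N3=(alive,v1) | N2.N0=(alive,v0) N2.N1=(alive,v0) N2.N2=(dead,v1) N2.N3=(suspect,v1)
Op 7: gossip N1<->N0 -> N1.N0=(alive,v0) N1.N1=(alive,v0) N1.N2=(dead,v1) N1.N3=(alive,v1) | N0.N0=(alive,v0) N0.N1=(alive,v0) N0.N2=(dead,v1) N0.N3=(alive,v1)

Answer: N0=alive,0 N1=alive,0 N2=dead,1 N3=suspect,1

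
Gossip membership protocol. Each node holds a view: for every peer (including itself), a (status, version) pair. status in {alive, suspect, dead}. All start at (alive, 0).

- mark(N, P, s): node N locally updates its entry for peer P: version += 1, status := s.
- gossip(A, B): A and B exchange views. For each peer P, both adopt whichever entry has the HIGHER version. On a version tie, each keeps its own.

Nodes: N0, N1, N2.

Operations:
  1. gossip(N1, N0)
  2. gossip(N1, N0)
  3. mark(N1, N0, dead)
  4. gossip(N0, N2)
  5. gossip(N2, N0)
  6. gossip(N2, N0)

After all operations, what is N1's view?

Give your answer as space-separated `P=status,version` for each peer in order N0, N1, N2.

Op 1: gossip N1<->N0 -> N1.N0=(alive,v0) N1.N1=(alive,v0) N1.N2=(alive,v0) | N0.N0=(alive,v0) N0.N1=(alive,v0) N0.N2=(alive,v0)
Op 2: gossip N1<->N0 -> N1.N0=(alive,v0) N1.N1=(alive,v0) N1.N2=(alive,v0) | N0.N0=(alive,v0) N0.N1=(alive,v0) N0.N2=(alive,v0)
Op 3: N1 marks N0=dead -> (dead,v1)
Op 4: gossip N0<->N2 -> N0.N0=(alive,v0) N0.N1=(alive,v0) N0.N2=(alive,v0) | N2.N0=(alive,v0) N2.N1=(alive,v0) N2.N2=(alive,v0)
Op 5: gossip N2<->N0 -> N2.N0=(alive,v0) N2.N1=(alive,v0) N2.N2=(alive,v0) | N0.N0=(alive,v0) N0.N1=(alive,v0) N0.N2=(alive,v0)
Op 6: gossip N2<->N0 -> N2.N0=(alive,v0) N2.N1=(alive,v0) N2.N2=(alive,v0) | N0.N0=(alive,v0) N0.N1=(alive,v0) N0.N2=(alive,v0)

Answer: N0=dead,1 N1=alive,0 N2=alive,0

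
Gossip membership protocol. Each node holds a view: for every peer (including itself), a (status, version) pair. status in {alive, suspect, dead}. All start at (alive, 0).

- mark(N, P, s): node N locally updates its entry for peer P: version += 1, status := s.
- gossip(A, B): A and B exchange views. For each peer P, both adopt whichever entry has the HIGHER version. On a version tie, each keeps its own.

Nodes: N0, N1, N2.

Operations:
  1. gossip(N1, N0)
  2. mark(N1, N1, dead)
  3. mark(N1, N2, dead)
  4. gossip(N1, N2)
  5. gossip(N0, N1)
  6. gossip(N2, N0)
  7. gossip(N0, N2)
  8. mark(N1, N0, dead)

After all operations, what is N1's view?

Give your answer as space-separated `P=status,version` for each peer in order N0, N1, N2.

Op 1: gossip N1<->N0 -> N1.N0=(alive,v0) N1.N1=(alive,v0) N1.N2=(alive,v0) | N0.N0=(alive,v0) N0.N1=(alive,v0) N0.N2=(alive,v0)
Op 2: N1 marks N1=dead -> (dead,v1)
Op 3: N1 marks N2=dead -> (dead,v1)
Op 4: gossip N1<->N2 -> N1.N0=(alive,v0) N1.N1=(dead,v1) N1.N2=(dead,v1) | N2.N0=(alive,v0) N2.N1=(dead,v1) N2.N2=(dead,v1)
Op 5: gossip N0<->N1 -> N0.N0=(alive,v0) N0.N1=(dead,v1) N0.N2=(dead,v1) | N1.N0=(alive,v0) N1.N1=(dead,v1) N1.N2=(dead,v1)
Op 6: gossip N2<->N0 -> N2.N0=(alive,v0) N2.N1=(dead,v1) N2.N2=(dead,v1) | N0.N0=(alive,v0) N0.N1=(dead,v1) N0.N2=(dead,v1)
Op 7: gossip N0<->N2 -> N0.N0=(alive,v0) N0.N1=(dead,v1) N0.N2=(dead,v1) | N2.N0=(alive,v0) N2.N1=(dead,v1) N2.N2=(dead,v1)
Op 8: N1 marks N0=dead -> (dead,v1)

Answer: N0=dead,1 N1=dead,1 N2=dead,1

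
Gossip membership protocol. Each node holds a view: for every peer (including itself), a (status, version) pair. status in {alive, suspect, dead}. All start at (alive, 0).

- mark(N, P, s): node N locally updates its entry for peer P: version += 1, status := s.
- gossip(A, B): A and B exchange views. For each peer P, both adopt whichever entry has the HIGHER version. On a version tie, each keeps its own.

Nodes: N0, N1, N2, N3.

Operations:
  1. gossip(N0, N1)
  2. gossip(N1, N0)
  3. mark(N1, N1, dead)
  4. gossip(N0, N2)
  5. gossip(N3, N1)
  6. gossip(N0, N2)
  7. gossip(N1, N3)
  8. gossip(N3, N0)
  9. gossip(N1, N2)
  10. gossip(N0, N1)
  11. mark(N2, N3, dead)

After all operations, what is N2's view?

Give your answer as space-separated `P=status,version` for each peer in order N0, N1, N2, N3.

Op 1: gossip N0<->N1 -> N0.N0=(alive,v0) N0.N1=(alive,v0) N0.N2=(alive,v0) N0.N3=(alive,v0) | N1.N0=(alive,v0) N1.N1=(alive,v0) N1.N2=(alive,v0) N1.N3=(alive,v0)
Op 2: gossip N1<->N0 -> N1.N0=(alive,v0) N1.N1=(alive,v0) N1.N2=(alive,v0) N1.N3=(alive,v0) | N0.N0=(alive,v0) N0.N1=(alive,v0) N0.N2=(alive,v0) N0.N3=(alive,v0)
Op 3: N1 marks N1=dead -> (dead,v1)
Op 4: gossip N0<->N2 -> N0.N0=(alive,v0) N0.N1=(alive,v0) N0.N2=(alive,v0) N0.N3=(alive,v0) | N2.N0=(alive,v0) N2.N1=(alive,v0) N2.N2=(alive,v0) N2.N3=(alive,v0)
Op 5: gossip N3<->N1 -> N3.N0=(alive,v0) N3.N1=(dead,v1) N3.N2=(alive,v0) N3.N3=(alive,v0) | N1.N0=(alive,v0) N1.N1=(dead,v1) N1.N2=(alive,v0) N1.N3=(alive,v0)
Op 6: gossip N0<->N2 -> N0.N0=(alive,v0) N0.N1=(alive,v0) N0.N2=(alive,v0) N0.N3=(alive,v0) | N2.N0=(alive,v0) N2.N1=(alive,v0) N2.N2=(alive,v0) N2.N3=(alive,v0)
Op 7: gossip N1<->N3 -> N1.N0=(alive,v0) N1.N1=(dead,v1) N1.N2=(alive,v0) N1.N3=(alive,v0) | N3.N0=(alive,v0) N3.N1=(dead,v1) N3.N2=(alive,v0) N3.N3=(alive,v0)
Op 8: gossip N3<->N0 -> N3.N0=(alive,v0) N3.N1=(dead,v1) N3.N2=(alive,v0) N3.N3=(alive,v0) | N0.N0=(alive,v0) N0.N1=(dead,v1) N0.N2=(alive,v0) N0.N3=(alive,v0)
Op 9: gossip N1<->N2 -> N1.N0=(alive,v0) N1.N1=(dead,v1) N1.N2=(alive,v0) N1.N3=(alive,v0) | N2.N0=(alive,v0) N2.N1=(dead,v1) N2.N2=(alive,v0) N2.N3=(alive,v0)
Op 10: gossip N0<->N1 -> N0.N0=(alive,v0) N0.N1=(dead,v1) N0.N2=(alive,v0) N0.N3=(alive,v0) | N1.N0=(alive,v0) N1.N1=(dead,v1) N1.N2=(alive,v0) N1.N3=(alive,v0)
Op 11: N2 marks N3=dead -> (dead,v1)

Answer: N0=alive,0 N1=dead,1 N2=alive,0 N3=dead,1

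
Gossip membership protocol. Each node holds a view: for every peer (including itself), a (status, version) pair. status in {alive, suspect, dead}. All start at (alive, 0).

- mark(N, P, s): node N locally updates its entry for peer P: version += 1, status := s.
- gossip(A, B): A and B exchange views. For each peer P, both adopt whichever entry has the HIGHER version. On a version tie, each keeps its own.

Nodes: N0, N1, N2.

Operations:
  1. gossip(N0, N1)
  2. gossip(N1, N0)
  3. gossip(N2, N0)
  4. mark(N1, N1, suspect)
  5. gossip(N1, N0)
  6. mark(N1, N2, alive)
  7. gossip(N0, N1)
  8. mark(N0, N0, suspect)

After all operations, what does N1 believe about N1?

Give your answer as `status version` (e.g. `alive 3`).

Answer: suspect 1

Derivation:
Op 1: gossip N0<->N1 -> N0.N0=(alive,v0) N0.N1=(alive,v0) N0.N2=(alive,v0) | N1.N0=(alive,v0) N1.N1=(alive,v0) N1.N2=(alive,v0)
Op 2: gossip N1<->N0 -> N1.N0=(alive,v0) N1.N1=(alive,v0) N1.N2=(alive,v0) | N0.N0=(alive,v0) N0.N1=(alive,v0) N0.N2=(alive,v0)
Op 3: gossip N2<->N0 -> N2.N0=(alive,v0) N2.N1=(alive,v0) N2.N2=(alive,v0) | N0.N0=(alive,v0) N0.N1=(alive,v0) N0.N2=(alive,v0)
Op 4: N1 marks N1=suspect -> (suspect,v1)
Op 5: gossip N1<->N0 -> N1.N0=(alive,v0) N1.N1=(suspect,v1) N1.N2=(alive,v0) | N0.N0=(alive,v0) N0.N1=(suspect,v1) N0.N2=(alive,v0)
Op 6: N1 marks N2=alive -> (alive,v1)
Op 7: gossip N0<->N1 -> N0.N0=(alive,v0) N0.N1=(suspect,v1) N0.N2=(alive,v1) | N1.N0=(alive,v0) N1.N1=(suspect,v1) N1.N2=(alive,v1)
Op 8: N0 marks N0=suspect -> (suspect,v1)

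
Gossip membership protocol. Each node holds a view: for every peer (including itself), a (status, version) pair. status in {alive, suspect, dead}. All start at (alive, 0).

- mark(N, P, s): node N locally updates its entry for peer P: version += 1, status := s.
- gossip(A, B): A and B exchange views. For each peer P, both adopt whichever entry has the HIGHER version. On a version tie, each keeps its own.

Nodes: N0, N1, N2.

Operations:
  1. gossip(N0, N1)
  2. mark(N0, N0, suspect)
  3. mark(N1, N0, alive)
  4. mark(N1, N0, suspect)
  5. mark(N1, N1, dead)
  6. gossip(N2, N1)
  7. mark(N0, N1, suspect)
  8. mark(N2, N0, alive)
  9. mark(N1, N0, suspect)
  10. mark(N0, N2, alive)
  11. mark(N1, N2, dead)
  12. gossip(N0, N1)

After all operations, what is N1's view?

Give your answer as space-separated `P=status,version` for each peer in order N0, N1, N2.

Answer: N0=suspect,3 N1=dead,1 N2=dead,1

Derivation:
Op 1: gossip N0<->N1 -> N0.N0=(alive,v0) N0.N1=(alive,v0) N0.N2=(alive,v0) | N1.N0=(alive,v0) N1.N1=(alive,v0) N1.N2=(alive,v0)
Op 2: N0 marks N0=suspect -> (suspect,v1)
Op 3: N1 marks N0=alive -> (alive,v1)
Op 4: N1 marks N0=suspect -> (suspect,v2)
Op 5: N1 marks N1=dead -> (dead,v1)
Op 6: gossip N2<->N1 -> N2.N0=(suspect,v2) N2.N1=(dead,v1) N2.N2=(alive,v0) | N1.N0=(suspect,v2) N1.N1=(dead,v1) N1.N2=(alive,v0)
Op 7: N0 marks N1=suspect -> (suspect,v1)
Op 8: N2 marks N0=alive -> (alive,v3)
Op 9: N1 marks N0=suspect -> (suspect,v3)
Op 10: N0 marks N2=alive -> (alive,v1)
Op 11: N1 marks N2=dead -> (dead,v1)
Op 12: gossip N0<->N1 -> N0.N0=(suspect,v3) N0.N1=(suspect,v1) N0.N2=(alive,v1) | N1.N0=(suspect,v3) N1.N1=(dead,v1) N1.N2=(dead,v1)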